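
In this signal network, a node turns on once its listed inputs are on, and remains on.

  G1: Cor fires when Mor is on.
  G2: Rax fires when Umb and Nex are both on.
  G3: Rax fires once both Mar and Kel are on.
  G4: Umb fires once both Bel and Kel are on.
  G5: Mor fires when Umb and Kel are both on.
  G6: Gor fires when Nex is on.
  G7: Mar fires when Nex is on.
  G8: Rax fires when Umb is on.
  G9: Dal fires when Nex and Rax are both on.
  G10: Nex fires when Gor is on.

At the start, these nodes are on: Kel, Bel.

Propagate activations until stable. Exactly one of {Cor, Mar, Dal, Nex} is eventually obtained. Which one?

G4: Bel and Kel on → Umb on.
G5: Umb and Kel on → Mor on.
Mor is on, so Cor fires (G1).
Nex would need Gor (G10), but Gor never turns on. Mar would need Nex (G7), but Nex never turns on. Dal would need Nex and Rax (G9), but Nex never turns on.

Cor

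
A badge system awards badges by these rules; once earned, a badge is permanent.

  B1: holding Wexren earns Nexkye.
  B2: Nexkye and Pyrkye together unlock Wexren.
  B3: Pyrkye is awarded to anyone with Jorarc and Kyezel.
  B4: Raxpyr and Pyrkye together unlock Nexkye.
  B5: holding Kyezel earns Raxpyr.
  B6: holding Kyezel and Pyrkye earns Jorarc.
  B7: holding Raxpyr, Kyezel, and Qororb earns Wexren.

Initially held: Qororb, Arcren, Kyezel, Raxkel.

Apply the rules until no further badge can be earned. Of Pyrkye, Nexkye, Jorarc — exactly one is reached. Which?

With Kyezel, Raxpyr is earned (B5).
With Raxpyr, Kyezel, and Qororb, Wexren is earned (B7).
With Wexren, Nexkye is earned (B1).
Pyrkye would need Jorarc and Kyezel (B3), but Jorarc is never earned. Jorarc would need Kyezel and Pyrkye (B6), but Pyrkye is never earned.

Nexkye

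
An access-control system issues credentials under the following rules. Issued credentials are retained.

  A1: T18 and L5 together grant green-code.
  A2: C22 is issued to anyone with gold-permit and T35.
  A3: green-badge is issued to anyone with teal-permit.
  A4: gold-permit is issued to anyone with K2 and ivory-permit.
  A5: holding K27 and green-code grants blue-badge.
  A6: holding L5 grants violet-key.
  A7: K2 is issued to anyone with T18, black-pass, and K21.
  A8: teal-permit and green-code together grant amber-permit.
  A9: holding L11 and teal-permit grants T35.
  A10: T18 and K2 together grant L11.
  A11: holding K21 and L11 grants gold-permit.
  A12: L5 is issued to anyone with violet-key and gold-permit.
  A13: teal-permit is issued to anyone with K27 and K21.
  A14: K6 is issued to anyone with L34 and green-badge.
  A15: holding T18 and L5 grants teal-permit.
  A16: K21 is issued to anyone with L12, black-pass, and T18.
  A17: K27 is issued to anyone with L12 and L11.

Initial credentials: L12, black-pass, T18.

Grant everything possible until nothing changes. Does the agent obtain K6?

K6 would need L34 and green-badge (A14), but L34 is never granted.

No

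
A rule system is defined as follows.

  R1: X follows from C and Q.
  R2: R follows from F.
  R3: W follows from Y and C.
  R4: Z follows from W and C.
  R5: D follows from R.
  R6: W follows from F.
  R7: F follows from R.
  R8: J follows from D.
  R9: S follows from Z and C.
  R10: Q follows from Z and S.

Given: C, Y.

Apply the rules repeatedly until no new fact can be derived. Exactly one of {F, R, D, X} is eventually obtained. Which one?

X

Y and C hold, so W follows (R3).
W and C hold, so Z follows (R4).
From Z and C, R9 gives S.
Z and S hold, so Q follows (R10).
C and Q hold, so X follows (R1).
R would need F (R2), but F is never established. F would need R (R7), but R is never established. D would need R (R5), but R is never established.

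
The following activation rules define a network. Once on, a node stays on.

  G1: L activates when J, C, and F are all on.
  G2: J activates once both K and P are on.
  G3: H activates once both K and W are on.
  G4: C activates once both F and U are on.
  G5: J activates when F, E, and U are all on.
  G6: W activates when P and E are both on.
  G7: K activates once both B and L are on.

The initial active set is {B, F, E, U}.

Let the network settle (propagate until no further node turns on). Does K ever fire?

Yes

F and U are on, so C activates (G4).
F, E, and U are on, so J activates (G5).
J, C, and F are on, so L activates (G1).
B and L are on, so K activates (G7).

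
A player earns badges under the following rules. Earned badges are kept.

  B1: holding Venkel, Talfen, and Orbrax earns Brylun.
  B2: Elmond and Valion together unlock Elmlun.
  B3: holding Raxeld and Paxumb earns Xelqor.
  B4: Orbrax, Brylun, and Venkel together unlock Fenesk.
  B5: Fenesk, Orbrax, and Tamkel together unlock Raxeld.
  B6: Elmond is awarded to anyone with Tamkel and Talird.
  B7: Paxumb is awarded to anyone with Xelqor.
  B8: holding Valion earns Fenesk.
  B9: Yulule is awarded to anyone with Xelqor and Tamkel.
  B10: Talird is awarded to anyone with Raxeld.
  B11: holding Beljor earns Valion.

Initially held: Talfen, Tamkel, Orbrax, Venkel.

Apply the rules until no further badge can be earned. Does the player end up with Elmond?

Yes

With Venkel, Talfen, and Orbrax, Brylun is earned (B1).
With Orbrax, Brylun, and Venkel, Fenesk is earned (B4).
With Fenesk, Orbrax, and Tamkel, Raxeld is earned (B5).
With Raxeld, Talird is earned (B10).
With Tamkel and Talird, Elmond is earned (B6).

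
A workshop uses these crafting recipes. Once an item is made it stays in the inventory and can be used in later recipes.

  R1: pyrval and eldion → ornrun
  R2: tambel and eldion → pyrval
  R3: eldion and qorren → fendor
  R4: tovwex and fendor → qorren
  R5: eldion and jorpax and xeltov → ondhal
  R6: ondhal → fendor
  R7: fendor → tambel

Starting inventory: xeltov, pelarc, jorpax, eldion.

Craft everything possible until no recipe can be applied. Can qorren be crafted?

qorren would need tovwex and fendor (R4), but tovwex is never obtained.

No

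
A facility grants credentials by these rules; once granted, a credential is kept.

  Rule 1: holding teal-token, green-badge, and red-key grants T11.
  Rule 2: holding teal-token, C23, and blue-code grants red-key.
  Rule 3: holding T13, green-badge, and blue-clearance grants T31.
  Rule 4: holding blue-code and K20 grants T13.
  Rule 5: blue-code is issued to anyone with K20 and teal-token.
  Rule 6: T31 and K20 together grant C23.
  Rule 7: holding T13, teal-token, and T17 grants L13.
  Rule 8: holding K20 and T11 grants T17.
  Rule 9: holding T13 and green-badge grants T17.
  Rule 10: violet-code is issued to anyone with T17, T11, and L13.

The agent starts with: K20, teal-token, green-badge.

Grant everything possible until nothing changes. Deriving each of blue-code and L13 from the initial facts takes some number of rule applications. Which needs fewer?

blue-code: Holding K20 and teal-token grants blue-code (Rule 5). [1 rule application]
L13: Holding K20 and teal-token grants blue-code (Rule 5). Holding blue-code and K20 grants T13 (Rule 4). Holding T13 and green-badge grants T17 (Rule 9). Holding T13, teal-token, and T17 grants L13 (Rule 7). [4 rule applications]
blue-code needs fewer.

blue-code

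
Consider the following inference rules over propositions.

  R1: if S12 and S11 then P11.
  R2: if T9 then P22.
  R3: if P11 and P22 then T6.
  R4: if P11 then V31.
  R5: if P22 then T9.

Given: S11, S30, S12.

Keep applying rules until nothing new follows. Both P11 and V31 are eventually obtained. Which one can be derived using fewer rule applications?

P11: S12 and S11 hold, so P11 follows (R1). [1 rule application]
V31: From S12 and S11, R1 gives P11. From P11, R4 gives V31. [2 rule applications]
P11 needs fewer.

P11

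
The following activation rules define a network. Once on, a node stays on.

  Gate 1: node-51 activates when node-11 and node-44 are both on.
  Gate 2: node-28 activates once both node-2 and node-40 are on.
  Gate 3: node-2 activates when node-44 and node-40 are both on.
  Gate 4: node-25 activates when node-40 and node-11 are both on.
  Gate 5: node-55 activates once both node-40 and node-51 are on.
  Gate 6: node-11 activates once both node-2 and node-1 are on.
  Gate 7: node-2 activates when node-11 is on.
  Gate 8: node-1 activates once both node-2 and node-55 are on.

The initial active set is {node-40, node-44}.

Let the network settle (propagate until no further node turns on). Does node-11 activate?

No

node-11 would need node-2 and node-1 (Gate 6), but node-1 never turns on.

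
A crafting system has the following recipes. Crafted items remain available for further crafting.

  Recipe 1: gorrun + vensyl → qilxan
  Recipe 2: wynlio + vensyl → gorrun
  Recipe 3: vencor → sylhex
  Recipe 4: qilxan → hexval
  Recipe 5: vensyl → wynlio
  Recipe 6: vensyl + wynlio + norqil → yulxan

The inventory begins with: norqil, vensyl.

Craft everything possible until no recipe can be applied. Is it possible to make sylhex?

No

sylhex would need vencor (Recipe 3), but vencor is never obtained.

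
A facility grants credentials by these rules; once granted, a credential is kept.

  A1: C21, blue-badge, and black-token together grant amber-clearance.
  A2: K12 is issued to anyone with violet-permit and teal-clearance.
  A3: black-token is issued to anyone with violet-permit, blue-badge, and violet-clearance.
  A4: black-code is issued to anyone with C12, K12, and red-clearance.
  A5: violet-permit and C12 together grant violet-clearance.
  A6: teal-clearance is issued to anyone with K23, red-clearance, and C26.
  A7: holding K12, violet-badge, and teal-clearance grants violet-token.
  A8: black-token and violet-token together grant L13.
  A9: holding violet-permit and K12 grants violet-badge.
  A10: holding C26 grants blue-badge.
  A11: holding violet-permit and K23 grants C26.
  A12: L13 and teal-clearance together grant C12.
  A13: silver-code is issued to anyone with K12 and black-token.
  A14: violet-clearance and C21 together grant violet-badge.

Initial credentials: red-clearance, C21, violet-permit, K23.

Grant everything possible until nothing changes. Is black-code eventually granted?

black-code would need C12, K12, and red-clearance (A4), but C12 is never granted.

No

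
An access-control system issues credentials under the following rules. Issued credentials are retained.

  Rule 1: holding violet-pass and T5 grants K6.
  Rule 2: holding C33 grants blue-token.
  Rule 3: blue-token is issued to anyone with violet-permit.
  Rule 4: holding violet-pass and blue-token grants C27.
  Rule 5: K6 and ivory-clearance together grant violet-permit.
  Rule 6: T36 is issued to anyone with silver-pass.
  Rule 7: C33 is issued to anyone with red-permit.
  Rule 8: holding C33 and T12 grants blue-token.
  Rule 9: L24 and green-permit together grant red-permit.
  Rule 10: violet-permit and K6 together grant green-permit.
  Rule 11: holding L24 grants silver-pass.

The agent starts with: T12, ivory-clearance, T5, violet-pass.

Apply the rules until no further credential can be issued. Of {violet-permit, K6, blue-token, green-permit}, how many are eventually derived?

4

Holding violet-pass and T5 grants K6 (Rule 1).
Holding K6 and ivory-clearance grants violet-permit (Rule 5).
Holding violet-permit and K6 grants green-permit (Rule 10).
Holding violet-permit grants blue-token (Rule 3).
violet-permit: reached.
K6: reached.
blue-token: reached.
green-permit: reached.
All 4 are reached.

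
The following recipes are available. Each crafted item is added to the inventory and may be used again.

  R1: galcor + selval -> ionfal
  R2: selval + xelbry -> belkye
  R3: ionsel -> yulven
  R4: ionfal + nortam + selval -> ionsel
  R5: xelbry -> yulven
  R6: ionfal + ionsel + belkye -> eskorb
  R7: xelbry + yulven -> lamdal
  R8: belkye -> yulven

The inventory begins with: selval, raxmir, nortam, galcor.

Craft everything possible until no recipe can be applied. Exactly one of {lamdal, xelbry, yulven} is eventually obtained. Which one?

yulven

galcor + selval -> ionfal (R1).
ionfal + nortam + selval -> ionsel (R4).
ionsel -> yulven (R3).
lamdal would need xelbry and yulven (R7), but xelbry is never obtained. No rule produces xelbry, and it is not given.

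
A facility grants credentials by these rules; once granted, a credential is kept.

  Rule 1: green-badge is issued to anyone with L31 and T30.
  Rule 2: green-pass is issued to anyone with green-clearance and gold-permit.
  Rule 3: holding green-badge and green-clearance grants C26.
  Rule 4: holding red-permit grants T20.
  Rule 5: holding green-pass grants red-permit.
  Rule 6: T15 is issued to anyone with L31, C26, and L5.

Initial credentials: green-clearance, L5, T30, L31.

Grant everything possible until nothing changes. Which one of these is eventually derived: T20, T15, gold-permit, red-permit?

Holding L31 and T30 grants green-badge (Rule 1).
Holding green-badge and green-clearance grants C26 (Rule 3).
Holding L31, C26, and L5 grants T15 (Rule 6).
red-permit would need green-pass (Rule 5), but green-pass is never granted. No rule produces gold-permit, and it is not given. T20 would need red-permit (Rule 4), but red-permit is never granted.

T15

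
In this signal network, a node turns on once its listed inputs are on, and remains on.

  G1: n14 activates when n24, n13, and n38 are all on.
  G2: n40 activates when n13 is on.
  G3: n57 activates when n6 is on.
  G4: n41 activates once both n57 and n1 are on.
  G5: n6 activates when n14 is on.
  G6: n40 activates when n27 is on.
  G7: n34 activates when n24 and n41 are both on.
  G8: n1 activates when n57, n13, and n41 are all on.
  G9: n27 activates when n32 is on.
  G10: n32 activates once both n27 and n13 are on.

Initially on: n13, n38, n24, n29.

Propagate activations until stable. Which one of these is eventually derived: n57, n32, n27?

n57

n24, n13, and n38 are on, so n14 activates (G1).
G5: n14 on → n6 on.
G3: n6 on → n57 on.
n32 would need n27 and n13 (G10), but n27 never turns on. n27 would need n32 (G9), but n32 never turns on.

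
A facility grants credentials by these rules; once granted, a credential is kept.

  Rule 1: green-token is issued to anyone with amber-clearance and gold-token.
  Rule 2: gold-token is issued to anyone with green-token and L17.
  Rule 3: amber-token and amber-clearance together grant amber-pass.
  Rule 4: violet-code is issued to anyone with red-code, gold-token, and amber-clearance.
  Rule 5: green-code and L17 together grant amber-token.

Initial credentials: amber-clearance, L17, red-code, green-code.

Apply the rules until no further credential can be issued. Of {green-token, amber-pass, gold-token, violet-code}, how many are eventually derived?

Holding green-code and L17 grants amber-token (Rule 5).
Holding amber-token and amber-clearance grants amber-pass (Rule 3).
green-token would need amber-clearance and gold-token (Rule 1), but gold-token is never granted.
amber-pass: reached.
gold-token would need green-token and L17 (Rule 2), but green-token is never granted.
violet-code would need red-code, gold-token, and amber-clearance (Rule 4), but gold-token is never granted.
Reached: amber-pass — 1 of the 4.

1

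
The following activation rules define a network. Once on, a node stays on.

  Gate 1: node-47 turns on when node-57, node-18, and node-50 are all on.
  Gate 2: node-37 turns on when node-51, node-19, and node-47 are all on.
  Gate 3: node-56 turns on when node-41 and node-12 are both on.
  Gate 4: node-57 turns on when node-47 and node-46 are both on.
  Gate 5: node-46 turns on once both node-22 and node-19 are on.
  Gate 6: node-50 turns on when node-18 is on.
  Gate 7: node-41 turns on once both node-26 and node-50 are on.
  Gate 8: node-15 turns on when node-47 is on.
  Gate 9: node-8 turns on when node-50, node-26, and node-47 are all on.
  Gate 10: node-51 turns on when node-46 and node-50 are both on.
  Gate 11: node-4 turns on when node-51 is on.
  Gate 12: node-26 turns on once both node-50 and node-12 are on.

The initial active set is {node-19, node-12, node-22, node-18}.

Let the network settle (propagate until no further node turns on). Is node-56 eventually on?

node-18 is on, so node-50 turns on (Gate 6).
node-50 and node-12 are on, so node-26 turns on (Gate 12).
node-26 and node-50 are on, so node-41 turns on (Gate 7).
Gate 3: node-41 and node-12 on → node-56 on.

Yes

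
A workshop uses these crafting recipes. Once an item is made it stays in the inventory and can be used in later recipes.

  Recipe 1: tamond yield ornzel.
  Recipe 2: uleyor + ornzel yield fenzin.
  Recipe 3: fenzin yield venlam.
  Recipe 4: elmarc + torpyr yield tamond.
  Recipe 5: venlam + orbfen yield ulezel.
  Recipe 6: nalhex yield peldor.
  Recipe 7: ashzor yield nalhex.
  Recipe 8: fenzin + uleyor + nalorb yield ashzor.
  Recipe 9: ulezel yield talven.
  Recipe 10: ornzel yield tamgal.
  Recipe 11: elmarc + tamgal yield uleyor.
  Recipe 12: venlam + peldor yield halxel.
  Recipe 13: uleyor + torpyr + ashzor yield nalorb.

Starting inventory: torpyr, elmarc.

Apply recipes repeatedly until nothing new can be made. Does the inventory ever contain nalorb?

nalorb would need uleyor, torpyr, and ashzor (Recipe 13), but ashzor is never obtained.

No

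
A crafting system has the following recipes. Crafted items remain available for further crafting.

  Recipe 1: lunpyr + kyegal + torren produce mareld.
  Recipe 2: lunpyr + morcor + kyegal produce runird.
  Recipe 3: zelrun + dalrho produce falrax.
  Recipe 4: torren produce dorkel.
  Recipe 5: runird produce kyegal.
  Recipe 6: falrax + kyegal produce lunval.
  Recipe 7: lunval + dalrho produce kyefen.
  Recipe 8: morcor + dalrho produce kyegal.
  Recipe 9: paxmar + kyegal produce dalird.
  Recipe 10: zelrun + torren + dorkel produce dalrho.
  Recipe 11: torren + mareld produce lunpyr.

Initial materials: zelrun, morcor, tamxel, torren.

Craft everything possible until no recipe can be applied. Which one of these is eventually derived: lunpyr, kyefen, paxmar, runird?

kyefen

Using Recipe 4, torren makes dorkel.
Using Recipe 10, zelrun, torren, and dorkel make dalrho.
zelrun + dalrho → falrax (Recipe 3).
Using Recipe 8, morcor and dalrho make kyegal.
Using Recipe 6, falrax and kyegal make lunval.
lunval + dalrho → kyefen (Recipe 7).
lunpyr would need torren and mareld (Recipe 11), but mareld is never obtained. runird would need lunpyr, morcor, and kyegal (Recipe 2), but lunpyr is never obtained. No rule produces paxmar, and it is not given.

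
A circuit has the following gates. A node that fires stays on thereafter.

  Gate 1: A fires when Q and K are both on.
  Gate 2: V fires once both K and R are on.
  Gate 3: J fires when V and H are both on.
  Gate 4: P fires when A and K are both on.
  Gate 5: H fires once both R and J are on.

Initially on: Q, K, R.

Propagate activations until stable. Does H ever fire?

No

H would need R and J (Gate 5), but J never turns on.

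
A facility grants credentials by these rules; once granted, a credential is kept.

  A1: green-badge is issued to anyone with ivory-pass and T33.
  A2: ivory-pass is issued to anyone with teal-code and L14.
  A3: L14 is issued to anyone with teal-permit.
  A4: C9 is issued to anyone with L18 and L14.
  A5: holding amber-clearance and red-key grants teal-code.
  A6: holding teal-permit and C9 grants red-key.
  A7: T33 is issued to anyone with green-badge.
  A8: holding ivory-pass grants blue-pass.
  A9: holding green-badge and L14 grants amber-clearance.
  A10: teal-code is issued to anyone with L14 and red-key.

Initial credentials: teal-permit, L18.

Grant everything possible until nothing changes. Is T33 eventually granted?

No

T33 would need green-badge (A7), but green-badge is never granted.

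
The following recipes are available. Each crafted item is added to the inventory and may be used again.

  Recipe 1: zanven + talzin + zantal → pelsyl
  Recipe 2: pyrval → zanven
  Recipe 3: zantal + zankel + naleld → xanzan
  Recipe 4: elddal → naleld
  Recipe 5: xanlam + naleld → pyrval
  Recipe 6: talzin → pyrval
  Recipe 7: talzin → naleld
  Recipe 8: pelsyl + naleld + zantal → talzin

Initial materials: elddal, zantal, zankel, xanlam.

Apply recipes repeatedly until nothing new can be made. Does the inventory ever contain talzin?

No

talzin would need pelsyl, naleld, and zantal (Recipe 8), but pelsyl is never obtained.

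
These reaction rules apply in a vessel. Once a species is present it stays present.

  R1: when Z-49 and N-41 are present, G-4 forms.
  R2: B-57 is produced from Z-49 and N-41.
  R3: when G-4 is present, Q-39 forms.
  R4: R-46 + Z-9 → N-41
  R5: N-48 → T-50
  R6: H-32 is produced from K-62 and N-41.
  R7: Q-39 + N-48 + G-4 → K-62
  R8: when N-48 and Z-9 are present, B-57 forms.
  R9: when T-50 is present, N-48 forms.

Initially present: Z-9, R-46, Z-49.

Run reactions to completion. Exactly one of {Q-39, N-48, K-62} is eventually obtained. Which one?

Q-39

R-46 and Z-9 present → N-41 forms (R4).
Z-49 and N-41 present → G-4 forms (R1).
G-4 present → Q-39 forms (R3).
N-48 would need T-50 (R9), but T-50 never forms. K-62 would need Q-39, N-48, and G-4 (R7), but N-48 never forms.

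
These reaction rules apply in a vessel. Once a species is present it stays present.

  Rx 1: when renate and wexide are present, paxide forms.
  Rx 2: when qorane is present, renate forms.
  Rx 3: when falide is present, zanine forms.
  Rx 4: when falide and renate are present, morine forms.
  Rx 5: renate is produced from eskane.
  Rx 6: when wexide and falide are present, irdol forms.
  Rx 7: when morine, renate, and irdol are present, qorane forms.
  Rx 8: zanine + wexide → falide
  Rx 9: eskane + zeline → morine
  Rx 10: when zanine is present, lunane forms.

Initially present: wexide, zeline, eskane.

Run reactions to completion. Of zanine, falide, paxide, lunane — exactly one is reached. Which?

paxide

eskane present → renate forms (Rx 5).
renate and wexide present → paxide forms (Rx 1).
falide would need zanine and wexide (Rx 8), but zanine never forms. lunane would need zanine (Rx 10), but zanine never forms. zanine would need falide (Rx 3), but falide never forms.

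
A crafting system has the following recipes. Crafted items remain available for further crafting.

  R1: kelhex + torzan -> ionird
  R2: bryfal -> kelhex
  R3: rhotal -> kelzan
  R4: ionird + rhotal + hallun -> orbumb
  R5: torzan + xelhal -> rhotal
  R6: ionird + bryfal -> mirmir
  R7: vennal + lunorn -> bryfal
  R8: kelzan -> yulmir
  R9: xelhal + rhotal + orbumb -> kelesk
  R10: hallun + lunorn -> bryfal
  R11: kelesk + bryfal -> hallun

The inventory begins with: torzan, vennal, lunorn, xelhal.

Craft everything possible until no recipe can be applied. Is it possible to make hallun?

hallun would need kelesk and bryfal (R11), but kelesk is never obtained.

No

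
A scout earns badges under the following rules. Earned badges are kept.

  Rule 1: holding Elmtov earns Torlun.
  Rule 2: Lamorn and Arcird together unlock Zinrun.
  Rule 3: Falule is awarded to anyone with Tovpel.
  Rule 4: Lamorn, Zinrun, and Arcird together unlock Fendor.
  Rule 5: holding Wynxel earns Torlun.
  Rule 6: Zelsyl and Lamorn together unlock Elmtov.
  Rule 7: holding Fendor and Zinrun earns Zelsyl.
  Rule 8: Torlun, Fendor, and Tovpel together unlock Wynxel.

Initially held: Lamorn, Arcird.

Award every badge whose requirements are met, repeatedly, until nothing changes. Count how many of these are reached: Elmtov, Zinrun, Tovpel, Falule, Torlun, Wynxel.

With Lamorn and Arcird, Zinrun is earned (Rule 2).
With Lamorn, Zinrun, and Arcird, Fendor is earned (Rule 4).
With Fendor and Zinrun, Zelsyl is earned (Rule 7).
With Zelsyl and Lamorn, Elmtov is earned (Rule 6).
With Elmtov, Torlun is earned (Rule 1).
Elmtov: reached.
Zinrun: reached.
No rule produces Tovpel, and it is not given.
Falule would need Tovpel (Rule 3), but Tovpel is never earned.
Torlun: reached.
Wynxel would need Torlun, Fendor, and Tovpel (Rule 8), but Tovpel is never earned.
Reached: Elmtov, Zinrun, and Torlun — 3 of the 6.

3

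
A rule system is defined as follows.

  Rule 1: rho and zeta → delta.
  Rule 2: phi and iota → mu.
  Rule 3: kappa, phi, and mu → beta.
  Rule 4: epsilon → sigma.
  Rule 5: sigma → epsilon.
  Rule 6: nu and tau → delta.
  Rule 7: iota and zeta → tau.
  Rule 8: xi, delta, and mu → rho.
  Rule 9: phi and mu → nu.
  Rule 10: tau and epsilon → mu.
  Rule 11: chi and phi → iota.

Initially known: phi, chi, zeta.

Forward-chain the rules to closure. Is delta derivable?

chi and phi hold, so iota follows (Rule 11).
From phi and iota, Rule 2 gives mu.
From iota and zeta, Rule 7 gives tau.
phi and mu hold, so nu follows (Rule 9).
nu and tau hold, so delta follows (Rule 6).

Yes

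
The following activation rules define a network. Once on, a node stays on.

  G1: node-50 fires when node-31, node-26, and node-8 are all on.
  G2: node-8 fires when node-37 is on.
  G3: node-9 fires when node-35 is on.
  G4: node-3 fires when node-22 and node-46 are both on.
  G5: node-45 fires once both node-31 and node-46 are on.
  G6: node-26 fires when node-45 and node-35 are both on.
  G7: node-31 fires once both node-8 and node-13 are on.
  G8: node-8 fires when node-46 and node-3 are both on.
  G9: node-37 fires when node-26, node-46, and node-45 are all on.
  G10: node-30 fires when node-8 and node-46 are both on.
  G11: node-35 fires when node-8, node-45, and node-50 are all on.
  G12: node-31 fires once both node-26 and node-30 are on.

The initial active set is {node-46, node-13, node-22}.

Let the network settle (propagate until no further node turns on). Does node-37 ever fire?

No

node-37 would need node-26, node-46, and node-45 (G9), but node-26 never turns on.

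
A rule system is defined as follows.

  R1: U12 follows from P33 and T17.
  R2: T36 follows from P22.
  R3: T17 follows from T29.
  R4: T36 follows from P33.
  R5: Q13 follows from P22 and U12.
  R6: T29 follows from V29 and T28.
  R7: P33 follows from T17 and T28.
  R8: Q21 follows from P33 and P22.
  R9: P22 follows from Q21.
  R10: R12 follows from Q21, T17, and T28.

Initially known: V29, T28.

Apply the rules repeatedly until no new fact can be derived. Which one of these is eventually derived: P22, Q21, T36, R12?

T36

V29 and T28 hold, so T29 follows (R6).
T29 holds, so T17 follows (R3).
T17 and T28 hold, so P33 follows (R7).
From P33, R4 gives T36.
R12 would need Q21, T17, and T28 (R10), but Q21 is never established. Q21 would need P33 and P22 (R8), but P22 is never established. P22 would need Q21 (R9), but Q21 is never established.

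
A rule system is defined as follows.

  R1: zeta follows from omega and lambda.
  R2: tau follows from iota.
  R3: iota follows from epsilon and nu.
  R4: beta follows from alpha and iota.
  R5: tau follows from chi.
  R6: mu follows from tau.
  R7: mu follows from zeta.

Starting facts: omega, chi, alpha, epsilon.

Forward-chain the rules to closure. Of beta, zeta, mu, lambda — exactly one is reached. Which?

chi holds, so tau follows (R5).
From tau, R6 gives mu.
No rule produces lambda, and it is not given. zeta would need omega and lambda (R1), but lambda is never established. beta would need alpha and iota (R4), but iota is never established.

mu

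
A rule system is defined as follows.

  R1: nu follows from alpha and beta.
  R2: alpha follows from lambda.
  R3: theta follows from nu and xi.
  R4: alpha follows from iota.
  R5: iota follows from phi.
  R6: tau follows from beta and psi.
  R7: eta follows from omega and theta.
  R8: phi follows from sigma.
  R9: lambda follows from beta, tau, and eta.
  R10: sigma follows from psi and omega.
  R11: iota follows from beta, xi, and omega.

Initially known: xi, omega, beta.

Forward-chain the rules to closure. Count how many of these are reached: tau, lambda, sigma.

0

tau would need beta and psi (R6), but psi is never established.
lambda would need beta, tau, and eta (R9), but tau is never established.
sigma would need psi and omega (R10), but psi is never established.
None of the 3 are reached.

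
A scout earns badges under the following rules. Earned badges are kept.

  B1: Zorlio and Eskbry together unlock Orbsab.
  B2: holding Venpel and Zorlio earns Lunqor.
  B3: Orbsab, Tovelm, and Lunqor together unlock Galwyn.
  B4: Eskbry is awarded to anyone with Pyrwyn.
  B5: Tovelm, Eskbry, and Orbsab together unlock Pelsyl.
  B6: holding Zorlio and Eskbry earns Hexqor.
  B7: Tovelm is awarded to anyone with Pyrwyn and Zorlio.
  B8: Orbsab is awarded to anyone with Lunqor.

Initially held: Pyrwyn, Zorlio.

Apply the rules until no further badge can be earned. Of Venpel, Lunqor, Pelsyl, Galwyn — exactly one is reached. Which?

Pelsyl

With Pyrwyn and Zorlio, Tovelm is earned (B7).
With Pyrwyn, Eskbry is earned (B4).
With Zorlio and Eskbry, Orbsab is earned (B1).
With Tovelm, Eskbry, and Orbsab, Pelsyl is earned (B5).
Lunqor would need Venpel and Zorlio (B2), but Venpel is never earned. No rule produces Venpel, and it is not given. Galwyn would need Orbsab, Tovelm, and Lunqor (B3), but Lunqor is never earned.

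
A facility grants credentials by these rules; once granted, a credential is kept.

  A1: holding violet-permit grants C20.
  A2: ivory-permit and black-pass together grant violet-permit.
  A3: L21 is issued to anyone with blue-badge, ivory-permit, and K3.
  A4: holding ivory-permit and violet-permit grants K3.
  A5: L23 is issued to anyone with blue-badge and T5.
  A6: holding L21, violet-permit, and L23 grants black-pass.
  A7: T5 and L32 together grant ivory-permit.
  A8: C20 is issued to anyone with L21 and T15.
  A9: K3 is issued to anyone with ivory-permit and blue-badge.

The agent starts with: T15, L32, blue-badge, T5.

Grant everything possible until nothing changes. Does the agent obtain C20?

Yes

Holding T5 and L32 grants ivory-permit (A7).
Holding ivory-permit and blue-badge grants K3 (A9).
Holding blue-badge, ivory-permit, and K3 grants L21 (A3).
Holding L21 and T15 grants C20 (A8).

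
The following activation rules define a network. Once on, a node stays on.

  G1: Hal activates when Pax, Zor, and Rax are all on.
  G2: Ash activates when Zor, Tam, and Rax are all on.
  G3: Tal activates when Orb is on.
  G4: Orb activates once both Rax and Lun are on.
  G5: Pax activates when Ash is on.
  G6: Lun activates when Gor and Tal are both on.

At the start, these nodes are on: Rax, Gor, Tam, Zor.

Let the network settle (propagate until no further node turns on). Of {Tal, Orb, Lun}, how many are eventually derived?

0

Tal would need Orb (G3), but Orb never turns on.
Orb would need Rax and Lun (G4), but Lun never turns on.
Lun would need Gor and Tal (G6), but Tal never turns on.
None of the 3 are reached.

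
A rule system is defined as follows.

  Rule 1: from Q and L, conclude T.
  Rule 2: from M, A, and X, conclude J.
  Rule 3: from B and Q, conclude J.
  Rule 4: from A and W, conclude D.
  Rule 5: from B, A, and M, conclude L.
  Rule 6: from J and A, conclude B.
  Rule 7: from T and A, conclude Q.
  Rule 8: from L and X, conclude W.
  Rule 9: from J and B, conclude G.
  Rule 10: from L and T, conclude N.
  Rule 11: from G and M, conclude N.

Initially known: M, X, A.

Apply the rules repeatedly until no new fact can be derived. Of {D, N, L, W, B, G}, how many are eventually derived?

6

From M, A, and X, Rule 2 gives J.
From J and A, Rule 6 gives B.
J and B hold, so G follows (Rule 9).
From B, A, and M, Rule 5 gives L.
From L and X, Rule 8 gives W.
G and M hold, so N follows (Rule 11).
A and W hold, so D follows (Rule 4).
D: reached.
N: reached.
L: reached.
W: reached.
B: reached.
G: reached.
All 6 are reached.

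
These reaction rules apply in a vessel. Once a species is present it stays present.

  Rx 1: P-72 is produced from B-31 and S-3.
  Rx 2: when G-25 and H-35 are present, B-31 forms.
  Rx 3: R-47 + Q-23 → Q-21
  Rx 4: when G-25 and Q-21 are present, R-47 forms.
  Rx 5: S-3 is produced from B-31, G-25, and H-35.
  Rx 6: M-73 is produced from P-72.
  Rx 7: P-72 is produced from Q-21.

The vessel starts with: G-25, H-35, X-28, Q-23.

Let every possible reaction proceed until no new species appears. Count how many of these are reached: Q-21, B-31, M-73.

G-25 and H-35 present → B-31 forms (Rx 2).
B-31, G-25, and H-35 present → S-3 forms (Rx 5).
B-31 and S-3 present → P-72 forms (Rx 1).
P-72 present → M-73 forms (Rx 6).
Q-21 would need R-47 and Q-23 (Rx 3), but R-47 never forms.
B-31: reached.
M-73: reached.
Reached: B-31 and M-73 — 2 of the 3.

2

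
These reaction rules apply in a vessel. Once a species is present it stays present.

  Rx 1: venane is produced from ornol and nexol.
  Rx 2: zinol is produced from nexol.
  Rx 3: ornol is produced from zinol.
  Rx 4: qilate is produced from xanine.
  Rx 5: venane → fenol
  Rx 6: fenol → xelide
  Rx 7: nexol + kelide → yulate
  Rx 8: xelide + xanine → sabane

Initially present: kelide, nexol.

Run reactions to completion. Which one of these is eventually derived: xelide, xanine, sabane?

nexol present → zinol forms (Rx 2).
zinol present → ornol forms (Rx 3).
ornol and nexol present → venane forms (Rx 1).
venane present → fenol forms (Rx 5).
fenol present → xelide forms (Rx 6).
sabane would need xelide and xanine (Rx 8), but xanine never forms. No rule produces xanine, and it is not given.

xelide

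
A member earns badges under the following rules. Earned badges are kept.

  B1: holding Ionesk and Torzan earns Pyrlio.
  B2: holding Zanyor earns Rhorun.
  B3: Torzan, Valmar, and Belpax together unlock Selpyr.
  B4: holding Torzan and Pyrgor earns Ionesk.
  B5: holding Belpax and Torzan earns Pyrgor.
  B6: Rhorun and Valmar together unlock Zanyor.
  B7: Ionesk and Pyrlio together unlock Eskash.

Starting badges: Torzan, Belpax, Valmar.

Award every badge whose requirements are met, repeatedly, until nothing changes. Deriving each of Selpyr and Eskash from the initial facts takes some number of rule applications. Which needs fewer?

Selpyr: With Torzan, Valmar, and Belpax, Selpyr is earned (B3). [1 rule application]
Eskash: With Belpax and Torzan, Pyrgor is earned (B5). With Torzan and Pyrgor, Ionesk is earned (B4). With Ionesk and Torzan, Pyrlio is earned (B1). With Ionesk and Pyrlio, Eskash is earned (B7). [4 rule applications]
Selpyr needs fewer.

Selpyr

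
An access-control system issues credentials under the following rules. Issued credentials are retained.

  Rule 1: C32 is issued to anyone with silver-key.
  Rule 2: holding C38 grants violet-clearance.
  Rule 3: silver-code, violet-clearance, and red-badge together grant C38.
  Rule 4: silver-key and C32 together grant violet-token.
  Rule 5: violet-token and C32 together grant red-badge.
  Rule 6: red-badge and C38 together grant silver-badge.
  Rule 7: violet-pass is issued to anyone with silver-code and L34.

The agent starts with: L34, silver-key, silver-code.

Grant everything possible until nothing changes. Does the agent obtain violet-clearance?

violet-clearance would need C38 (Rule 2), but C38 is never granted.

No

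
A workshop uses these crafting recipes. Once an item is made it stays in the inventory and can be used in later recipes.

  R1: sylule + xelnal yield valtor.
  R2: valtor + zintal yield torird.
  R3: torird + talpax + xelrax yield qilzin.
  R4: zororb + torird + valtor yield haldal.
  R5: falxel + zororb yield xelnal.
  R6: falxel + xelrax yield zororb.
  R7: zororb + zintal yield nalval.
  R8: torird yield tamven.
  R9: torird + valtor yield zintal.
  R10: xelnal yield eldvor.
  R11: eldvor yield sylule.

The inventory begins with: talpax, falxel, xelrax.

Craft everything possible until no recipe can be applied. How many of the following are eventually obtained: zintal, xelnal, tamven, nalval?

Using R6, falxel and xelrax make zororb.
falxel + zororb → xelnal (R5).
zintal would need torird and valtor (R9), but torird is never obtained.
xelnal: reached.
tamven would need torird (R8), but torird is never obtained.
nalval would need zororb and zintal (R7), but zintal is never obtained.
Reached: xelnal — 1 of the 4.

1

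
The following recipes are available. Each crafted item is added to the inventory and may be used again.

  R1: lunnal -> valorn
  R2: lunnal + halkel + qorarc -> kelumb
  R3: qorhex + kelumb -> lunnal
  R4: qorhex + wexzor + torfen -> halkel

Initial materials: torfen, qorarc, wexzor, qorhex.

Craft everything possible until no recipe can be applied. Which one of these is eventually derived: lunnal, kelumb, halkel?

halkel

Using R4, qorhex, wexzor, and torfen make halkel.
kelumb would need lunnal, halkel, and qorarc (R2), but lunnal is never obtained. lunnal would need qorhex and kelumb (R3), but kelumb is never obtained.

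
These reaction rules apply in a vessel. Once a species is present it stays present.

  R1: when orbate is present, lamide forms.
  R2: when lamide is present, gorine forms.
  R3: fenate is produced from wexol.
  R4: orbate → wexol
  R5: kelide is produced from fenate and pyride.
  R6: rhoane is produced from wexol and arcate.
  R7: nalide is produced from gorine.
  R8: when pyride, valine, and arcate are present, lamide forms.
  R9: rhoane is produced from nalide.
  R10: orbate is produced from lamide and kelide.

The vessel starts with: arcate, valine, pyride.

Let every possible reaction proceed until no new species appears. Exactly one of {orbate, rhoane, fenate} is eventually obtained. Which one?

pyride, valine, and arcate present → lamide forms (R8).
lamide present → gorine forms (R2).
gorine present → nalide forms (R7).
nalide present → rhoane forms (R9).
fenate would need wexol (R3), but wexol never forms. orbate would need lamide and kelide (R10), but kelide never forms.

rhoane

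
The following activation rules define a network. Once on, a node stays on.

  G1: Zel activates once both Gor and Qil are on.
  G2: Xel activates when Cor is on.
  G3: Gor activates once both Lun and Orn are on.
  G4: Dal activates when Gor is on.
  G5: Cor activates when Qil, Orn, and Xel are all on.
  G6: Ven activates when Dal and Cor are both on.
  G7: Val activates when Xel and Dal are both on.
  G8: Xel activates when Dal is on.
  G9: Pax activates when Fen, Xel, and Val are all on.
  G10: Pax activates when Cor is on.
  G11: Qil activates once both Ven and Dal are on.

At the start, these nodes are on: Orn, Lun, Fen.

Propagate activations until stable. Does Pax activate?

G3: Lun and Orn on → Gor on.
Gor is on, so Dal activates (G4).
G8: Dal on → Xel on.
Xel and Dal are on, so Val activates (G7).
Fen, Xel, and Val are on, so Pax activates (G9).

Yes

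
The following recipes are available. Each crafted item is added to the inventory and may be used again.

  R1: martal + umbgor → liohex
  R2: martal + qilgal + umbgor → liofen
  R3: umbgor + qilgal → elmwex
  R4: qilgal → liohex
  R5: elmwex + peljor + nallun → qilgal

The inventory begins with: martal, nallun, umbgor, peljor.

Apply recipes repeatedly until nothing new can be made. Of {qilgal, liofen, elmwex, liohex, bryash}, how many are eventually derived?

1

martal + umbgor → liohex (R1).
qilgal would need elmwex, peljor, and nallun (R5), but elmwex is never obtained.
liofen would need martal, qilgal, and umbgor (R2), but qilgal is never obtained.
elmwex would need umbgor and qilgal (R3), but qilgal is never obtained.
liohex: reached.
No rule produces bryash, and it is not given.
Reached: liohex — 1 of the 5.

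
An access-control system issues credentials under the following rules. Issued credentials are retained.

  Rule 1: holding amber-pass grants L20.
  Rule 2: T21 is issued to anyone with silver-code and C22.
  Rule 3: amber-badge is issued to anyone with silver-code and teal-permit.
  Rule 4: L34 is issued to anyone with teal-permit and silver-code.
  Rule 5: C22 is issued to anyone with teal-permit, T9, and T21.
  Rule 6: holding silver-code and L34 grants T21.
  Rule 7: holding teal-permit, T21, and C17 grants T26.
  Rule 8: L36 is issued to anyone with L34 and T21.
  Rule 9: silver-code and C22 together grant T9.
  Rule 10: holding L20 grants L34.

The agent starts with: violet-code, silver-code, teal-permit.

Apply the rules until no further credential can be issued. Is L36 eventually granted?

Yes

Holding teal-permit and silver-code grants L34 (Rule 4).
Holding silver-code and L34 grants T21 (Rule 6).
Holding L34 and T21 grants L36 (Rule 8).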